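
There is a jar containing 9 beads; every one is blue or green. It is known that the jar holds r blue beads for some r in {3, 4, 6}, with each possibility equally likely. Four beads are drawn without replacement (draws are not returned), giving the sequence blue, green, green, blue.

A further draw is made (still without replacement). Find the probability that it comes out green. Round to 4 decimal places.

Compute the likelihood of the observed sequence for each case: P(data | r = 3) = (3/9)(6/8)(5/7)(2/6) = 5/84; P(data | r = 4) = (4/9)(5/8)(4/7)(3/6) = 5/63; P(data | r = 6) = (6/9)(3/8)(2/7)(5/6) = 5/84.
The prior-weighted likelihoods are 1/3 · 5/84 = 5/252, 1/3 · 5/63 = 5/189, 1/3 · 5/84 = 5/252; with total 25/378.
Normalising, the posterior is P(r = 3 | data) = 3/10, P(r = 4 | data) = 2/5, P(r = 6 | data) = 3/10.
The predictive probability is P(green next | data) = (4/5)(3/10) + (3/5)(2/5) + (1/5)(3/10) = 27/50.

0.5400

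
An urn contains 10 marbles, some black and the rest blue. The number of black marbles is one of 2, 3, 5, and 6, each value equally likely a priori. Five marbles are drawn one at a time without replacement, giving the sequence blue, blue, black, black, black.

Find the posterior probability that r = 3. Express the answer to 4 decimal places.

Under each hypothesis, the probability of the observed sequence is: P(data | r = 2) = (8/10)(7/9)(2/8)(1/7)(0/6) = 0; P(data | r = 3) = (7/10)(6/9)(3/8)(2/7)(1/6) = 0.0083333; P(data | r = 5) = (5/10)(4/9)(5/8)(4/7)(3/6) = 0.039683; P(data | r = 6) = (4/10)(3/9)(6/8)(5/7)(4/6) = 0.047619.
The prior-weighted likelihoods are 1/4 · 0 = 0, 1/4 · 0.0083333 = 0.0020833, 1/4 · 0.039683 = 0.0099206, 1/4 · 0.047619 = 0.011905; these sum to 0.023909.
So P(r = 3 | data) = (0.0020833) / (0.023909) = 0.087137.

0.0871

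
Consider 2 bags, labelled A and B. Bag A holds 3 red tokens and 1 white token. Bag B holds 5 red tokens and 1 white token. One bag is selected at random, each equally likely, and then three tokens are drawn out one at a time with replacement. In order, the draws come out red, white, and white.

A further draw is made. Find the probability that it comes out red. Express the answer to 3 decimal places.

0.778

Compute the likelihood of the observed sequence for each case: P(data | bag A) = (3/4)(1/4)(1/4) = 0.046875; P(data | bag B) = (5/6)(1/6)(1/6) = 0.023148.
Weighting by the prior gives 1/2 · 0.046875 = 0.023438, 1/2 · 0.023148 = 0.011574; these sum to 0.035012.
The posterior is then P(bag A | data) = 0.66942, P(bag B | data) = 0.33058.
So P(red next | data) = Σ P(red next | H) P(H | data) = (3/4)(0.66942) + (5/6)(0.33058) = 0.77755.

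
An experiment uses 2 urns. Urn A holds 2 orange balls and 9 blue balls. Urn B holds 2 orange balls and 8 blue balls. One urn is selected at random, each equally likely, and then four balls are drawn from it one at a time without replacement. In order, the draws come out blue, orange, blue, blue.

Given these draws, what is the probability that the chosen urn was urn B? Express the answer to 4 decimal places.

0.5116

Under each hypothesis, the probability of the observed sequence is: P(data | urn A) = (9/11)(2/10)(8/9)(7/8) = 7/55; P(data | urn B) = (8/10)(2/9)(7/8)(6/7) = 2/15.
The prior-weighted likelihoods are 1/2 · 7/55 = 7/110, 1/2 · 2/15 = 1/15; with total 43/330.
By Bayes' rule, P(urn B | data) = (1/15) / (43/330) = 22/43.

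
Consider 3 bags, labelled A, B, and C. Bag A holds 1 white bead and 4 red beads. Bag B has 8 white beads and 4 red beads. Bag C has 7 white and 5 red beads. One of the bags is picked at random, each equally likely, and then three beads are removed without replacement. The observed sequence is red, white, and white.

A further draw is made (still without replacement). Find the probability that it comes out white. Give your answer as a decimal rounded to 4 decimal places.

0.6129

The likelihood of the observed sequence under each hypothesis: P(data | bag A) = (4/5)(1/4)(0/3) = 0; P(data | bag B) = (4/12)(8/11)(7/10) = 0.1697; P(data | bag C) = (5/12)(7/11)(6/10) = 0.15909.
The prior-weighted likelihoods are 1/3 · 0 = 0, 1/3 · 0.1697 = 0.056566, 1/3 · 0.15909 = 0.05303; these sum to 0.1096.
Dividing through by the total gives posterior P(bag A | data) = 0, P(bag B | data) = 0.51613, P(bag C | data) = 0.48387.
Averaging over the posterior, P(white next | data) = (2/3)(0.51613) + (5/9)(0.48387) = 0.6129.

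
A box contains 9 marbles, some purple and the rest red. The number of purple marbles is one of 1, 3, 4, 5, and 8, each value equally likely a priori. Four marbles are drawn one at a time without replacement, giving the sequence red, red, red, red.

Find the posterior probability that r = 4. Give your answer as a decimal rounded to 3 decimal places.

0.055

Compute the likelihood of the observed sequence for each case: P(data | r = 1) = (8/9)(7/8)(6/7)(5/6) = 5/9; P(data | r = 3) = (6/9)(5/8)(4/7)(3/6) = 5/42; P(data | r = 4) = (5/9)(4/8)(3/7)(2/6) = 5/126; P(data | r = 5) = (4/9)(3/8)(2/7)(1/6) = 1/126; P(data | r = 8) = (1/9)(0/8) = 0.
Multiplying each by its prior: 1/5 · 5/9 = 1/9, 1/5 · 5/42 = 1/42, 1/5 · 5/126 = 1/126, 1/5 · 1/126 = 1/630, 1/5 · 0 = 0; summing to 13/90.
So P(r = 4 | data) = (1/126) / (13/90) = 5/91.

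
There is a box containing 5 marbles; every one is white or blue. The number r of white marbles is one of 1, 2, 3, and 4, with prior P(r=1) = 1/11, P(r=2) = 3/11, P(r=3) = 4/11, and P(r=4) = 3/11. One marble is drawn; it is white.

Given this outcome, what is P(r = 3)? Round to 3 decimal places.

0.387

The likelihood of this draw under each hypothesis: P(data | r = 1) = (1/5) = 1/5; P(data | r = 2) = (2/5) = 2/5; P(data | r = 3) = (3/5) = 3/5; P(data | r = 4) = (4/5) = 4/5.
Weighting by the prior gives 1/11 · 1/5 = 1/55, 3/11 · 2/5 = 6/55, 4/11 · 3/5 = 12/55, 3/11 · 4/5 = 12/55; these sum to 31/55.
By Bayes' rule, P(r = 3 | data) = (12/55) / (31/55) = 12/31.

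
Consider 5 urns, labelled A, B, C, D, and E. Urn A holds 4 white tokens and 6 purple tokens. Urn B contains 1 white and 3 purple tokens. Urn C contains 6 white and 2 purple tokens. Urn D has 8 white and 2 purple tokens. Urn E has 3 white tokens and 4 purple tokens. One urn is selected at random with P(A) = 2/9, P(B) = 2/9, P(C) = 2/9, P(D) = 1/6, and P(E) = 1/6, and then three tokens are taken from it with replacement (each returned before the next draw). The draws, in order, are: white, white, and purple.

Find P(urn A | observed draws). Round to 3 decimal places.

Under each hypothesis, the probability of the observed sequence is: P(data | urn A) = (4/10)(4/10)(6/10) = 0.096; P(data | urn B) = (1/4)(1/4)(3/4) = 0.046875; P(data | urn C) = (6/8)(6/8)(2/8) = 0.14062; P(data | urn D) = (8/10)(8/10)(2/10) = 0.128; P(data | urn E) = (3/7)(3/7)(4/7) = 0.10496.
Multiplying each by its prior: 2/9 · 0.096 = 0.021333, 2/9 · 0.046875 = 0.010417, 2/9 · 0.14062 = 0.03125, 1/6 · 0.128 = 0.021333, 1/6 · 0.10496 = 0.017493; these sum to 0.10183.
By Bayes' rule, P(urn A | data) = (0.021333) / (0.10183) = 0.20951.

0.210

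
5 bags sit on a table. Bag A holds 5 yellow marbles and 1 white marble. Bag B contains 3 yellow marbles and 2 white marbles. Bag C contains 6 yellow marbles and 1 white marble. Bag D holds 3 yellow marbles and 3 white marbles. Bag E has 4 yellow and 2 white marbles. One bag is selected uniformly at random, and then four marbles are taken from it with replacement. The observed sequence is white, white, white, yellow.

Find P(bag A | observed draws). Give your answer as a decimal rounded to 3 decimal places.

For each hypothesis, P(data | H) works out to: P(data | bag A) = (1/6)(1/6)(1/6)(5/6) = 0.003858; P(data | bag B) = (2/5)(2/5)(2/5)(3/5) = 0.0384; P(data | bag C) = (1/7)(1/7)(1/7)(6/7) = 0.002499; P(data | bag D) = (3/6)(3/6)(3/6)(3/6) = 0.0625; P(data | bag E) = (2/6)(2/6)(2/6)(4/6) = 0.024691.
Multiplying each by its prior: 1/5 · 0.003858 = 0.0007716, 1/5 · 0.0384 = 0.00768, 1/5 · 0.002499 = 0.00049979, 1/5 · 0.0625 = 0.0125, 1/5 · 0.024691 = 0.0049383; with total 0.02639.
By Bayes' rule, P(bag A | data) = (0.0007716) / (0.02639) = 0.029239.

0.029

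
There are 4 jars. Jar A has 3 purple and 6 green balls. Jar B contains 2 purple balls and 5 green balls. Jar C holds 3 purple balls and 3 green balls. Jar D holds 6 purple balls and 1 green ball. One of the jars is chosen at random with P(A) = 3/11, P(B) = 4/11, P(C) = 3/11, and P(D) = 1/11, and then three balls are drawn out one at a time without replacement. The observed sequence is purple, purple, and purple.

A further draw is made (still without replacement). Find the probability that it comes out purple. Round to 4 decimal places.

0.5660

The likelihood of the observed sequence under each hypothesis: P(data | jar A) = (3/9)(2/8)(1/7) = 1/84; P(data | jar B) = (2/7)(1/6)(0/5) = 0; P(data | jar C) = (3/6)(2/5)(1/4) = 1/20; P(data | jar D) = (6/7)(5/6)(4/5) = 4/7.
Multiplying each by its prior: 3/11 · 1/84 = 1/308, 4/11 · 0 = 0, 3/11 · 1/20 = 3/220, 1/11 · 4/7 = 4/77; with total 53/770.
The posterior is then P(jar A | data) = 5/106, P(jar B | data) = 0, P(jar C | data) = 21/106, P(jar D | data) = 40/53.
So P(purple next | data) = Σ P(purple next | H) P(H | data) = (0)(5/106) + (0)(21/106) + (3/4)(40/53) = 30/53.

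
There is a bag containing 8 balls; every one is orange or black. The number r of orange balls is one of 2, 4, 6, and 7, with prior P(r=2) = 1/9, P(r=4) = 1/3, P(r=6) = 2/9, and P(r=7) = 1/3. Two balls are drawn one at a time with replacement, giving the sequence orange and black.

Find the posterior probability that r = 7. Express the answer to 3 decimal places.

Under each hypothesis, the probability of the observed sequence is: P(data | r = 2) = (2/8)(6/8) = 3/16; P(data | r = 4) = (4/8)(4/8) = 1/4; P(data | r = 6) = (6/8)(2/8) = 3/16; P(data | r = 7) = (7/8)(1/8) = 7/64.
The prior-weighted likelihoods are 1/9 · 3/16 = 1/48, 1/3 · 1/4 = 1/12, 2/9 · 3/16 = 1/24, 1/3 · 7/64 = 7/192; these sum to 35/192.
Hence P(r = 7 | data) = (7/192) / (35/192) = 1/5.

0.200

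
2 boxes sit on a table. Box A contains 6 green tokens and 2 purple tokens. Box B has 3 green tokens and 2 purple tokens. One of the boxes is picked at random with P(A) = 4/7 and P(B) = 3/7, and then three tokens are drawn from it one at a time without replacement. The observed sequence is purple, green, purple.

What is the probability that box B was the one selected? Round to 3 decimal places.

0.677

The likelihood of the observed sequence under each hypothesis: P(data | box A) = (2/8)(6/7)(1/6) = 1/28; P(data | box B) = (2/5)(3/4)(1/3) = 1/10.
Weighting by the prior gives 4/7 · 1/28 = 1/49, 3/7 · 1/10 = 3/70; summing to 31/490.
Hence P(box B | data) = (3/70) / (31/490) = 21/31.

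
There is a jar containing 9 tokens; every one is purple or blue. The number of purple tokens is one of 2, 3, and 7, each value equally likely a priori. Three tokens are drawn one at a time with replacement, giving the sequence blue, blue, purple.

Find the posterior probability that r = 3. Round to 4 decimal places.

0.4615

The likelihood of the observed sequence under each hypothesis: P(data | r = 2) = (7/9)(7/9)(2/9) = 0.13443; P(data | r = 3) = (6/9)(6/9)(3/9) = 0.14815; P(data | r = 7) = (2/9)(2/9)(7/9) = 0.038409.
Weighting by the prior gives 1/3 · 0.13443 = 0.04481, 1/3 · 0.14815 = 0.049383, 1/3 · 0.038409 = 0.012803; these sum to 0.107.
Hence P(r = 3 | data) = (0.049383) / (0.107) = 0.46154.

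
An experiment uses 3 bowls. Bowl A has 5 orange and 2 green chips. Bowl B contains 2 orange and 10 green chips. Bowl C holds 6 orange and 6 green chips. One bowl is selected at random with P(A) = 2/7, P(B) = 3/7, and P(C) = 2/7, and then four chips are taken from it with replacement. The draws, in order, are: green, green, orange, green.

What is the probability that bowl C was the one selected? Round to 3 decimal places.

The likelihood of the observed sequence under each hypothesis: P(data | bowl A) = (2/7)(2/7)(5/7)(2/7) = 0.01666; P(data | bowl B) = (10/12)(10/12)(2/12)(10/12) = 0.096451; P(data | bowl C) = (6/12)(6/12)(6/12)(6/12) = 0.0625.
Multiplying each by its prior: 2/7 · 0.01666 = 0.0047599, 3/7 · 0.096451 = 0.041336, 2/7 · 0.0625 = 0.017857; with total 0.063953.
Hence P(bowl C | data) = (0.017857) / (0.063953) = 0.27922.

0.279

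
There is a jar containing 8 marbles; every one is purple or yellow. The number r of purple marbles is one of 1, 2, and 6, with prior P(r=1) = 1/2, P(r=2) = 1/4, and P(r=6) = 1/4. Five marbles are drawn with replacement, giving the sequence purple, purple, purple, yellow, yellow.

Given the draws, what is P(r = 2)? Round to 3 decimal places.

0.230

The likelihood of the observed sequence under each hypothesis: P(data | r = 1) = (1/8)(1/8)(1/8)(7/8)(7/8) = 0.0014954; P(data | r = 2) = (2/8)(2/8)(2/8)(6/8)(6/8) = 0.0087891; P(data | r = 6) = (6/8)(6/8)(6/8)(2/8)(2/8) = 0.026367.
The prior-weighted likelihoods are 1/2 · 0.0014954 = 0.00074768, 1/4 · 0.0087891 = 0.0021973, 1/4 · 0.026367 = 0.0065918; these sum to 0.0095367.
Therefore the posterior P(r = 2 | data) = (0.0021973) / (0.0095367) = 0.2304.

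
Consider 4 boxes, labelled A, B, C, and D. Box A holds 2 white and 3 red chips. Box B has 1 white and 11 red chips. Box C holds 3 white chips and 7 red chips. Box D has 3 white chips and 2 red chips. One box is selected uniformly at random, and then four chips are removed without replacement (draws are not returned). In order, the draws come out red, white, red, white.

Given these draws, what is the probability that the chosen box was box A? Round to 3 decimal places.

Compute the likelihood of the observed sequence for each case: P(data | box A) = (3/5)(2/4)(2/3)(1/2) = 1/10; P(data | box B) = (11/12)(1/11)(10/10)(0/9) = 0; P(data | box C) = (7/10)(3/9)(6/8)(2/7) = 1/20; P(data | box D) = (2/5)(3/4)(1/3)(2/2) = 1/10.
The prior-weighted likelihoods are 1/4 · 1/10 = 1/40, 1/4 · 0 = 0, 1/4 · 1/20 = 1/80, 1/4 · 1/10 = 1/40; summing to 1/16.
Hence P(box A | data) = (1/40) / (1/16) = 2/5.

0.400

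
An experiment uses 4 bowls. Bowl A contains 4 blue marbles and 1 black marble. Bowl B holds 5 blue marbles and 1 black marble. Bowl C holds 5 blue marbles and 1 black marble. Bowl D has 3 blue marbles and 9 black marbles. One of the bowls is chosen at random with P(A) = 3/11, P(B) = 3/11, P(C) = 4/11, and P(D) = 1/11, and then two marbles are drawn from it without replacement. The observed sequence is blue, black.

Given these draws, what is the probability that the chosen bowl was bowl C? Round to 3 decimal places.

For each hypothesis, P(data | H) works out to: P(data | bowl A) = (4/5)(1/4) = 0.2; P(data | bowl B) = (5/6)(1/5) = 0.16667; P(data | bowl C) = (5/6)(1/5) = 0.16667; P(data | bowl D) = (3/12)(9/11) = 0.20455.
The prior-weighted likelihoods are 3/11 · 0.2 = 0.054545, 3/11 · 0.16667 = 0.045455, 4/11 · 0.16667 = 0.060606, 1/11 · 0.20455 = 0.018595; these sum to 0.1792.
Therefore the posterior P(bowl C | data) = (0.060606) / (0.1792) = 0.3382.

0.338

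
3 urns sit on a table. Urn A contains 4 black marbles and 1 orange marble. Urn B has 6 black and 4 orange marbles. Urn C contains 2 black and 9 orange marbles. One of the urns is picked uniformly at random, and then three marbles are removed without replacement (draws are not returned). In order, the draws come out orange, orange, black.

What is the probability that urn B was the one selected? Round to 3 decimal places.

0.407

The likelihood of the observed sequence under each hypothesis: P(data | urn A) = (1/5)(0/4) = 0; P(data | urn B) = (4/10)(3/9)(6/8) = 1/10; P(data | urn C) = (9/11)(8/10)(2/9) = 8/55.
Multiplying each by its prior: 1/3 · 0 = 0, 1/3 · 1/10 = 1/30, 1/3 · 8/55 = 8/165; these sum to 9/110.
Hence P(urn B | data) = (1/30) / (9/110) = 11/27.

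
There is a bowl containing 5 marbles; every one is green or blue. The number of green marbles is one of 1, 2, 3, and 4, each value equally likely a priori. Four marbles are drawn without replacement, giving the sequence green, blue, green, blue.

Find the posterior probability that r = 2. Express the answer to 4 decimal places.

Compute the likelihood of the observed sequence for each case: P(data | r = 1) = (1/5)(4/4)(0/3) = 0; P(data | r = 2) = (2/5)(3/4)(1/3)(2/2) = 1/10; P(data | r = 3) = (3/5)(2/4)(2/3)(1/2) = 1/10; P(data | r = 4) = (4/5)(1/4)(3/3)(0/2) = 0.
Multiplying each by its prior: 1/4 · 0 = 0, 1/4 · 1/10 = 1/40, 1/4 · 1/10 = 1/40, 1/4 · 0 = 0; with total 1/20.
By Bayes' rule, P(r = 2 | data) = (1/40) / (1/20) = 1/2.

0.5000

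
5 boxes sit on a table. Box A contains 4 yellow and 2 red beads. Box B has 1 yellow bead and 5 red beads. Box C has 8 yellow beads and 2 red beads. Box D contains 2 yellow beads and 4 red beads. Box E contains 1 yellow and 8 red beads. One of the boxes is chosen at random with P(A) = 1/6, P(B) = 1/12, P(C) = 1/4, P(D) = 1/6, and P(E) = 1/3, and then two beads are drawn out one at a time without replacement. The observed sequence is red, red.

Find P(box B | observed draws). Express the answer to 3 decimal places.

0.140

Compute the likelihood of the observed sequence for each case: P(data | box A) = (2/6)(1/5) = 1/15; P(data | box B) = (5/6)(4/5) = 2/3; P(data | box C) = (2/10)(1/9) = 1/45; P(data | box D) = (4/6)(3/5) = 2/5; P(data | box E) = (8/9)(7/8) = 7/9.
Weighting by the prior gives 1/6 · 1/15 = 1/90, 1/12 · 2/3 = 1/18, 1/4 · 1/45 = 1/180, 1/6 · 2/5 = 1/15, 1/3 · 7/9 = 7/27; with total 43/108.
So P(box B | data) = (1/18) / (43/108) = 6/43.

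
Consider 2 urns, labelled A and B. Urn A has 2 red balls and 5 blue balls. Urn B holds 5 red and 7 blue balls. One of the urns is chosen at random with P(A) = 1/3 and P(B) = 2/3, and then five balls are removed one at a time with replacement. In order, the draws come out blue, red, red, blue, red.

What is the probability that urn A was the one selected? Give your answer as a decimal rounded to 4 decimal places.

Compute the likelihood of the observed sequence for each case: P(data | urn A) = (5/7)(2/7)(2/7)(5/7)(2/7) = 0.0119; P(data | urn B) = (7/12)(5/12)(5/12)(7/12)(5/12) = 0.024615.
Weighting by the prior gives 1/3 · 0.0119 = 0.0039666, 2/3 · 0.024615 = 0.01641; summing to 0.020377.
By Bayes' rule, P(urn A | data) = (0.0039666) / (0.020377) = 0.19466.

0.1947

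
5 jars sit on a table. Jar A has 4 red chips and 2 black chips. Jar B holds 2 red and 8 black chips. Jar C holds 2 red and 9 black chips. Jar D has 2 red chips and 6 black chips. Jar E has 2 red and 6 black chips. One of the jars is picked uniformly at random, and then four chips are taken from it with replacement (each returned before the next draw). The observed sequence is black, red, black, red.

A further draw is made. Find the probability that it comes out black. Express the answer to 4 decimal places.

0.6438

Compute the likelihood of the observed sequence for each case: P(data | jar A) = (2/6)(4/6)(2/6)(4/6) = 0.049383; P(data | jar B) = (8/10)(2/10)(8/10)(2/10) = 0.0256; P(data | jar C) = (9/11)(2/11)(9/11)(2/11) = 0.02213; P(data | jar D) = (6/8)(2/8)(6/8)(2/8) = 0.035156; P(data | jar E) = (6/8)(2/8)(6/8)(2/8) = 0.035156.
The prior-weighted likelihoods are 1/5 · 0.049383 = 0.0098765, 1/5 · 0.0256 = 0.00512, 1/5 · 0.02213 = 0.0044259, 1/5 · 0.035156 = 0.0070313, 1/5 · 0.035156 = 0.0070313; summing to 0.033485.
Normalising, the posterior is P(jar A | data) = 0.29495, P(jar B | data) = 0.1529, P(jar C | data) = 0.13218, P(jar D | data) = 0.20998, P(jar E | data) = 0.20998.
The predictive probability is P(black next | data) = (1/3)(0.29495) + (4/5)(0.1529) + (9/11)(0.13218) + (3/4)(0.20998) + (3/4)(0.20998) = 0.64376.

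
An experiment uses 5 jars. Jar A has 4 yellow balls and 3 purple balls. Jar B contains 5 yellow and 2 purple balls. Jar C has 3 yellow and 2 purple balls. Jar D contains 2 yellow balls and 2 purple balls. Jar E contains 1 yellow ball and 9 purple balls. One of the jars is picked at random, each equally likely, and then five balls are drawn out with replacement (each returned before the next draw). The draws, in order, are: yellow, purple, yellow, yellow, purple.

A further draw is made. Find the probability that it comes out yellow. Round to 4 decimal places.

0.5915

Compute the likelihood of the observed sequence for each case: P(data | jar A) = (4/7)(3/7)(4/7)(4/7)(3/7) = 0.034271; P(data | jar B) = (5/7)(2/7)(5/7)(5/7)(2/7) = 0.02975; P(data | jar C) = (3/5)(2/5)(3/5)(3/5)(2/5) = 0.03456; P(data | jar D) = (2/4)(2/4)(2/4)(2/4)(2/4) = 0.03125; P(data | jar E) = (1/10)(9/10)(1/10)(1/10)(9/10) = 0.00081.
The prior-weighted likelihoods are 1/5 · 0.034271 = 0.0068543, 1/5 · 0.02975 = 0.0059499, 1/5 · 0.03456 = 0.006912, 1/5 · 0.03125 = 0.00625, 1/5 · 0.00081 = 0.000162; with total 0.026128.
Normalising, the posterior is P(jar A | data) = 0.26233, P(jar B | data) = 0.22772, P(jar C | data) = 0.26454, P(jar D | data) = 0.23921, P(jar E | data) = 0.0062002.
The predictive probability is P(yellow next | data) = (4/7)(0.26233) + (5/7)(0.22772) + (3/5)(0.26454) + (1/2)(0.23921) + (1/10)(0.0062002) = 0.59151.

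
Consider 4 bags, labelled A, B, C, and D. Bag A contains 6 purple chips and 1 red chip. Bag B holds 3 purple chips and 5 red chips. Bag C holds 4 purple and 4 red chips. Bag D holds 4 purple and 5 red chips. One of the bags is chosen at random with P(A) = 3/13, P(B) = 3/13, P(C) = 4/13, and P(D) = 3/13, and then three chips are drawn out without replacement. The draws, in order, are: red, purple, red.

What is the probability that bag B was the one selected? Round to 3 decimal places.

Under each hypothesis, the probability of the observed sequence is: P(data | bag A) = (1/7)(6/6)(0/5) = 0; P(data | bag B) = (5/8)(3/7)(4/6) = 5/28; P(data | bag C) = (4/8)(4/7)(3/6) = 1/7; P(data | bag D) = (5/9)(4/8)(4/7) = 10/63.
Multiplying each by its prior: 3/13 · 0 = 0, 3/13 · 5/28 = 15/364, 4/13 · 1/7 = 4/91, 3/13 · 10/63 = 10/273; with total 19/156.
Hence P(bag B | data) = (15/364) / (19/156) = 45/133.

0.338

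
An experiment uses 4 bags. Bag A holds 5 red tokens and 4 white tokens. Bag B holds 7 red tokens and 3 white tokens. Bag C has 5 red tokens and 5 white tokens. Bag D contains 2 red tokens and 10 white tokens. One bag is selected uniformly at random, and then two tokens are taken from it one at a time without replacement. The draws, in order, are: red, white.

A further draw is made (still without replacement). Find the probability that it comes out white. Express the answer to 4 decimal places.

The likelihood of the observed sequence under each hypothesis: P(data | bag A) = (5/9)(4/8) = 0.27778; P(data | bag B) = (7/10)(3/9) = 0.23333; P(data | bag C) = (5/10)(5/9) = 0.27778; P(data | bag D) = (2/12)(10/11) = 0.15152.
Multiplying each by its prior: 1/4 · 0.27778 = 0.069444, 1/4 · 0.23333 = 0.058333, 1/4 · 0.27778 = 0.069444, 1/4 · 0.15152 = 0.037879; these sum to 0.2351.
Dividing through by the total gives posterior P(bag A | data) = 0.29538, P(bag B | data) = 0.24812, P(bag C | data) = 0.29538, P(bag D | data) = 0.16112.
The predictive probability is P(white next | data) = (3/7)(0.29538) + (1/4)(0.24812) + (1/2)(0.29538) + (9/10)(0.16112) = 0.48132.

0.4813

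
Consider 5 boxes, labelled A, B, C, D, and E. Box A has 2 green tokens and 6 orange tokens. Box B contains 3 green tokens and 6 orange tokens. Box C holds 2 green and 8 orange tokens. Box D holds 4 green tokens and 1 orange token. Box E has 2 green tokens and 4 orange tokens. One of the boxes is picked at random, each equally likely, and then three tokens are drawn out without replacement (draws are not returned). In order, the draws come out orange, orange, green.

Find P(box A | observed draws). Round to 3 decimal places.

0.251

The likelihood of the observed sequence under each hypothesis: P(data | box A) = (6/8)(5/7)(2/6) = 0.17857; P(data | box B) = (6/9)(5/8)(3/7) = 0.17857; P(data | box C) = (8/10)(7/9)(2/8) = 0.15556; P(data | box D) = (1/5)(0/4) = 0; P(data | box E) = (4/6)(3/5)(2/4) = 0.2.
Multiplying each by its prior: 1/5 · 0.17857 = 0.035714, 1/5 · 0.17857 = 0.035714, 1/5 · 0.15556 = 0.031111, 1/5 · 0 = 0, 1/5 · 0.2 = 0.04; these sum to 0.14254.
Therefore the posterior P(box A | data) = (0.035714) / (0.14254) = 0.25056.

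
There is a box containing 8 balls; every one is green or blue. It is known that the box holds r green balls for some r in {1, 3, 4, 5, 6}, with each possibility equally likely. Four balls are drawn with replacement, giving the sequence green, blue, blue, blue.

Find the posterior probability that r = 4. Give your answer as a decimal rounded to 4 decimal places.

Under each hypothesis, the probability of the observed sequence is: P(data | r = 1) = (1/8)(7/8)(7/8)(7/8) = 0.08374; P(data | r = 3) = (3/8)(5/8)(5/8)(5/8) = 0.091553; P(data | r = 4) = (4/8)(4/8)(4/8)(4/8) = 0.0625; P(data | r = 5) = (5/8)(3/8)(3/8)(3/8) = 0.032959; P(data | r = 6) = (6/8)(2/8)(2/8)(2/8) = 0.011719.
Multiplying each by its prior: 1/5 · 0.08374 = 0.016748, 1/5 · 0.091553 = 0.018311, 1/5 · 0.0625 = 0.0125, 1/5 · 0.032959 = 0.0065918, 1/5 · 0.011719 = 0.0023437; these sum to 0.056494.
By Bayes' rule, P(r = 4 | data) = (0.0125) / (0.056494) = 0.22126.

0.2213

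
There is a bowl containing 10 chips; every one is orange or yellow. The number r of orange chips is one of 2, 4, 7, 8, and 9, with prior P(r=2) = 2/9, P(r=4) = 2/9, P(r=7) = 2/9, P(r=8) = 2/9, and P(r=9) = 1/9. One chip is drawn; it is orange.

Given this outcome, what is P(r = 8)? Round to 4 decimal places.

Under each hypothesis, the probability of this draw is: P(data | r = 2) = (2/10) = 1/5; P(data | r = 4) = (4/10) = 2/5; P(data | r = 7) = (7/10) = 7/10; P(data | r = 8) = (8/10) = 4/5; P(data | r = 9) = (9/10) = 9/10.
The prior-weighted likelihoods are 2/9 · 1/5 = 2/45, 2/9 · 2/5 = 4/45, 2/9 · 7/10 = 7/45, 2/9 · 4/5 = 8/45, 1/9 · 9/10 = 1/10; summing to 17/30.
Therefore the posterior P(r = 8 | data) = (8/45) / (17/30) = 16/51.

0.3137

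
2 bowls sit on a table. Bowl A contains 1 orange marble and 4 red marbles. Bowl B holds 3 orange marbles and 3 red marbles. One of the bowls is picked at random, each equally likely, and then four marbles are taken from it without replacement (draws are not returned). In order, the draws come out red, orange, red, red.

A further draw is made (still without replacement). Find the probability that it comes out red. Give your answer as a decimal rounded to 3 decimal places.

Compute the likelihood of the observed sequence for each case: P(data | bowl A) = (4/5)(1/4)(3/3)(2/2) = 1/5; P(data | bowl B) = (3/6)(3/5)(2/4)(1/3) = 1/20.
Multiplying each by its prior: 1/2 · 1/5 = 1/10, 1/2 · 1/20 = 1/40; these sum to 1/8.
Dividing through by the total gives posterior P(bowl A | data) = 4/5, P(bowl B | data) = 1/5.
So P(red next | data) = Σ P(red next | H) P(H | data) = (1)(4/5) + (0)(1/5) = 4/5.

0.800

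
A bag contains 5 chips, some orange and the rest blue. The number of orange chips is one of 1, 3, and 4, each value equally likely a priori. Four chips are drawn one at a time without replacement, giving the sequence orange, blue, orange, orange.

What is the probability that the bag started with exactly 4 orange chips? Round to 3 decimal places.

0.667

The likelihood of the observed sequence under each hypothesis: P(data | r = 1) = (1/5)(4/4)(0/3) = 0; P(data | r = 3) = (3/5)(2/4)(2/3)(1/2) = 1/10; P(data | r = 4) = (4/5)(1/4)(3/3)(2/2) = 1/5.
Multiplying each by its prior: 1/3 · 0 = 0, 1/3 · 1/10 = 1/30, 1/3 · 1/5 = 1/15; these sum to 1/10.
So P(r = 4 | data) = (1/15) / (1/10) = 2/3.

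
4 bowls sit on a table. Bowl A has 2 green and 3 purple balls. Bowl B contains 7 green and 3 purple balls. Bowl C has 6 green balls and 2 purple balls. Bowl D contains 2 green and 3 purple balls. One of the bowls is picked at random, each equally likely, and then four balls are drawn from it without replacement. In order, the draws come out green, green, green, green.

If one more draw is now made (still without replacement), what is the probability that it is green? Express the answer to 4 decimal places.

Compute the likelihood of the observed sequence for each case: P(data | bowl A) = (2/5)(1/4)(0/3) = 0; P(data | bowl B) = (7/10)(6/9)(5/8)(4/7) = 1/6; P(data | bowl C) = (6/8)(5/7)(4/6)(3/5) = 3/14; P(data | bowl D) = (2/5)(1/4)(0/3) = 0.
Weighting by the prior gives 1/4 · 0 = 0, 1/4 · 1/6 = 1/24, 1/4 · 3/14 = 3/56, 1/4 · 0 = 0; these sum to 2/21.
Normalising, the posterior is P(bowl A | data) = 0, P(bowl B | data) = 7/16, P(bowl C | data) = 9/16, P(bowl D | data) = 0.
The predictive probability is P(green next | data) = (1/2)(7/16) + (1/2)(9/16) = 1/2.

0.5000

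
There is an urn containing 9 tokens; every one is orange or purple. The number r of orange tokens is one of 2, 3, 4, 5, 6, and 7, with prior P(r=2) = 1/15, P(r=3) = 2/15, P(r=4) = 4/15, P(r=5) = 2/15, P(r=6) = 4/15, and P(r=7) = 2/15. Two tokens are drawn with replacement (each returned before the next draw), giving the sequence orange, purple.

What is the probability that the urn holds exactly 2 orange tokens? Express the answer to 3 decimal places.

The likelihood of the observed sequence under each hypothesis: P(data | r = 2) = (2/9)(7/9) = 0.17284; P(data | r = 3) = (3/9)(6/9) = 0.22222; P(data | r = 4) = (4/9)(5/9) = 0.24691; P(data | r = 5) = (5/9)(4/9) = 0.24691; P(data | r = 6) = (6/9)(3/9) = 0.22222; P(data | r = 7) = (7/9)(2/9) = 0.17284.
The prior-weighted likelihoods are 1/15 · 0.17284 = 0.011523, 2/15 · 0.22222 = 0.02963, 4/15 · 0.24691 = 0.065844, 2/15 · 0.24691 = 0.032922, 4/15 · 0.22222 = 0.059259, 2/15 · 0.17284 = 0.023045; these sum to 0.22222.
So P(r = 2 | data) = (0.011523) / (0.22222) = 0.051852.

0.052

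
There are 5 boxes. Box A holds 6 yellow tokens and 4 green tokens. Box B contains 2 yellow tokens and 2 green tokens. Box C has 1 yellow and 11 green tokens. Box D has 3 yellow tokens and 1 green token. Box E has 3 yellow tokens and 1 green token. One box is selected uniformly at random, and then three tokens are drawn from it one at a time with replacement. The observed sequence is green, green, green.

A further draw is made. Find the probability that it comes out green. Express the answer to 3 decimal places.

Under each hypothesis, the probability of the observed sequence is: P(data | box A) = (4/10)(4/10)(4/10) = 0.064; P(data | box B) = (2/4)(2/4)(2/4) = 0.125; P(data | box C) = (11/12)(11/12)(11/12) = 0.77025; P(data | box D) = (1/4)(1/4)(1/4) = 0.015625; P(data | box E) = (1/4)(1/4)(1/4) = 0.015625.
Multiplying each by its prior: 1/5 · 0.064 = 0.0128, 1/5 · 0.125 = 0.025, 1/5 · 0.77025 = 0.15405, 1/5 · 0.015625 = 0.003125, 1/5 · 0.015625 = 0.003125; summing to 0.1981.
Dividing through by the total gives posterior P(box A | data) = 0.064614, P(box B | data) = 0.1262, P(box C | data) = 0.77764, P(box D | data) = 0.015775, P(box E | data) = 0.015775.
The predictive probability is P(green next | data) = (2/5)(0.064614) + (1/2)(0.1262) + (11/12)(0.77764) + (1/4)(0.015775) + (1/4)(0.015775) = 0.80967.

0.810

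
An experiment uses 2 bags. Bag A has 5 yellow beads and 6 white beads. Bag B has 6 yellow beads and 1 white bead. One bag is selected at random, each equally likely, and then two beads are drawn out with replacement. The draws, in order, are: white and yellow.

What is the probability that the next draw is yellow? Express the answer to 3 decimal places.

Under each hypothesis, the probability of the observed sequence is: P(data | bag A) = (6/11)(5/11) = 0.24793; P(data | bag B) = (1/7)(6/7) = 0.12245.
The prior-weighted likelihoods are 1/2 · 0.24793 = 0.12397, 1/2 · 0.12245 = 0.061224; with total 0.18519.
Dividing through by the total gives posterior P(bag A | data) = 0.6694, P(bag B | data) = 0.3306.
So P(yellow next | data) = Σ P(yellow next | H) P(H | data) = (5/11)(0.6694) + (6/7)(0.3306) = 0.58764.

0.588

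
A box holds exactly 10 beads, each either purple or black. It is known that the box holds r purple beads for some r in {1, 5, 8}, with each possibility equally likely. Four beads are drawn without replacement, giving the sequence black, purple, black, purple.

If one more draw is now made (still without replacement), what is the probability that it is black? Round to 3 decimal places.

0.391

For each hypothesis, P(data | H) works out to: P(data | r = 1) = (9/10)(1/9)(8/8)(0/7) = 0; P(data | r = 5) = (5/10)(5/9)(4/8)(4/7) = 5/63; P(data | r = 8) = (2/10)(8/9)(1/8)(7/7) = 1/45.
Weighting by the prior gives 1/3 · 0 = 0, 1/3 · 5/63 = 5/189, 1/3 · 1/45 = 1/135; summing to 32/945.
The posterior is then P(r = 1 | data) = 0, P(r = 5 | data) = 25/32, P(r = 8 | data) = 7/32.
Averaging over the posterior, P(black next | data) = (1/2)(25/32) + (0)(7/32) = 25/64.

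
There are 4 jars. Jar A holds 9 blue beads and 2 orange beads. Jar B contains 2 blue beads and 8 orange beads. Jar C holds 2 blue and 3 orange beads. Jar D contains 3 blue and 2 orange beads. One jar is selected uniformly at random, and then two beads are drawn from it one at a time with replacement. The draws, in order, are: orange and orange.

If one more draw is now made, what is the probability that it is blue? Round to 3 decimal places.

The likelihood of the observed sequence under each hypothesis: P(data | jar A) = (2/11)(2/11) = 0.033058; P(data | jar B) = (8/10)(8/10) = 0.64; P(data | jar C) = (3/5)(3/5) = 0.36; P(data | jar D) = (2/5)(2/5) = 0.16.
The prior-weighted likelihoods are 1/4 · 0.033058 = 0.0082645, 1/4 · 0.64 = 0.16, 1/4 · 0.36 = 0.09, 1/4 · 0.16 = 0.04; summing to 0.29826.
Dividing through by the total gives posterior P(jar A | data) = 0.027709, P(jar B | data) = 0.53644, P(jar C | data) = 0.30175, P(jar D | data) = 0.13411.
The predictive probability is P(blue next | data) = (9/11)(0.027709) + (1/5)(0.53644) + (2/5)(0.30175) + (3/5)(0.13411) = 0.33112.

0.331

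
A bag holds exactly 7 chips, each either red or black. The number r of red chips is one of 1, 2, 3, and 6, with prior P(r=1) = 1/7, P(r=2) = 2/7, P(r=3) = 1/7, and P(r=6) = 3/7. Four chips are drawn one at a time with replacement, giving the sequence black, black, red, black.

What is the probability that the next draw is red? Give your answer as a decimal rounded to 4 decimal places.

0.2931

For each hypothesis, P(data | H) works out to: P(data | r = 1) = (6/7)(6/7)(1/7)(6/7) = 0.089963; P(data | r = 2) = (5/7)(5/7)(2/7)(5/7) = 0.10412; P(data | r = 3) = (4/7)(4/7)(3/7)(4/7) = 0.079967; P(data | r = 6) = (1/7)(1/7)(6/7)(1/7) = 0.002499.
Multiplying each by its prior: 1/7 · 0.089963 = 0.012852, 2/7 · 0.10412 = 0.02975, 1/7 · 0.079967 = 0.011424, 3/7 · 0.002499 = 0.001071; these sum to 0.055096.
Normalising, the posterior is P(r = 1 | data) = 0.23326, P(r = 2 | data) = 0.53996, P(r = 3 | data) = 0.20734, P(r = 6 | data) = 0.019438.
So P(red next | data) = Σ P(red next | H) P(H | data) = (1/7)(0.23326) + (2/7)(0.53996) + (3/7)(0.20734) + (6/7)(0.019438) = 0.29312.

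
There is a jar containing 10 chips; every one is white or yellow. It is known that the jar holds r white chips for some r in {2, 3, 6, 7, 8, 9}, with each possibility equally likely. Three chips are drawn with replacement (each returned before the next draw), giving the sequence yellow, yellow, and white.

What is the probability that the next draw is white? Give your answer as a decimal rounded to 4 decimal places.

Compute the likelihood of the observed sequence for each case: P(data | r = 2) = (8/10)(8/10)(2/10) = 0.128; P(data | r = 3) = (7/10)(7/10)(3/10) = 0.147; P(data | r = 6) = (4/10)(4/10)(6/10) = 0.096; P(data | r = 7) = (3/10)(3/10)(7/10) = 0.063; P(data | r = 8) = (2/10)(2/10)(8/10) = 0.032; P(data | r = 9) = (1/10)(1/10)(9/10) = 0.009.
Multiplying each by its prior: 1/6 · 0.128 = 0.021333, 1/6 · 0.147 = 0.0245, 1/6 · 0.096 = 0.016, 1/6 · 0.063 = 0.0105, 1/6 · 0.032 = 0.0053333, 1/6 · 0.009 = 0.0015; these sum to 0.079167.
The posterior is then P(r = 2 | data) = 0.26947, P(r = 3 | data) = 0.30947, P(r = 6 | data) = 0.20211, P(r = 7 | data) = 0.13263, P(r = 8 | data) = 0.067368, P(r = 9 | data) = 0.018947.
So P(white next | data) = Σ P(white next | H) P(H | data) = (1/5)(0.26947) + (3/10)(0.30947) + (3/5)(0.20211) + (7/10)(0.13263) + (4/5)(0.067368) + (9/10)(0.018947) = 0.43179.

0.4318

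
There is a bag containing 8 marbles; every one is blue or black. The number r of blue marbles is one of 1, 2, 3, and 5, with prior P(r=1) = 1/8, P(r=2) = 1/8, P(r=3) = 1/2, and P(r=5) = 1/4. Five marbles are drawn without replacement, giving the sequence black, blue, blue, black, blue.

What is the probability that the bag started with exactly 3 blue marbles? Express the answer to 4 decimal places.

Compute the likelihood of the observed sequence for each case: P(data | r = 1) = (7/8)(1/7)(0/6) = 0; P(data | r = 2) = (6/8)(2/7)(1/6)(5/5)(0/4) = 0; P(data | r = 3) = (5/8)(3/7)(2/6)(4/5)(1/4) = 1/56; P(data | r = 5) = (3/8)(5/7)(4/6)(2/5)(3/4) = 3/56.
Weighting by the prior gives 1/8 · 0 = 0, 1/8 · 0 = 0, 1/2 · 1/56 = 1/112, 1/4 · 3/56 = 3/224; these sum to 5/224.
Therefore the posterior P(r = 3 | data) = (1/112) / (5/224) = 2/5.

0.4000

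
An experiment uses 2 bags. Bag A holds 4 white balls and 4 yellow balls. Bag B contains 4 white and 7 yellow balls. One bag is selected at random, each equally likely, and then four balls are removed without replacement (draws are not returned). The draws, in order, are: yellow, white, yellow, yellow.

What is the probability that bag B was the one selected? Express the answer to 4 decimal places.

0.6499

Compute the likelihood of the observed sequence for each case: P(data | bag A) = (4/8)(4/7)(3/6)(2/5) = 0.057143; P(data | bag B) = (7/11)(4/10)(6/9)(5/8) = 0.10606.
The prior-weighted likelihoods are 1/2 · 0.057143 = 0.028571, 1/2 · 0.10606 = 0.05303; summing to 0.081602.
Therefore the posterior P(bag B | data) = (0.05303) / (0.081602) = 0.64987.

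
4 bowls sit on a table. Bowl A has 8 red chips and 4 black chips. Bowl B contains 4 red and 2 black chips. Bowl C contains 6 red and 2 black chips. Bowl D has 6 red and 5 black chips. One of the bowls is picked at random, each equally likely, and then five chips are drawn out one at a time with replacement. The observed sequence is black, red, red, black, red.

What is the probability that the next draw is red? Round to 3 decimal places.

For each hypothesis, P(data | H) works out to: P(data | bowl A) = (4/12)(8/12)(8/12)(4/12)(8/12) = 0.032922; P(data | bowl B) = (2/6)(4/6)(4/6)(2/6)(4/6) = 0.032922; P(data | bowl C) = (2/8)(6/8)(6/8)(2/8)(6/8) = 0.026367; P(data | bowl D) = (5/11)(6/11)(6/11)(5/11)(6/11) = 0.03353.
The prior-weighted likelihoods are 1/4 · 0.032922 = 0.0082305, 1/4 · 0.032922 = 0.0082305, 1/4 · 0.026367 = 0.0065918, 1/4 · 0.03353 = 0.0083824; these sum to 0.031435.
Dividing through by the total gives posterior P(bowl A | data) = 0.26182, P(bowl B | data) = 0.26182, P(bowl C | data) = 0.2097, P(bowl D | data) = 0.26666.
So P(red next | data) = Σ P(red next | H) P(H | data) = (2/3)(0.26182) + (2/3)(0.26182) + (3/4)(0.2097) + (6/11)(0.26666) = 0.65182.

0.652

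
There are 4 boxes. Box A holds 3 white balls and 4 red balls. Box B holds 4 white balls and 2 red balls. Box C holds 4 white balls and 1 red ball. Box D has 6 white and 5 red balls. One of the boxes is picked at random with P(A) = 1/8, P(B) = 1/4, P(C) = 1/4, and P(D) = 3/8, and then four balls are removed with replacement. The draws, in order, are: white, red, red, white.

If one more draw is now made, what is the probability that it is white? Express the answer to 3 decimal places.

The likelihood of the observed sequence under each hypothesis: P(data | box A) = (3/7)(4/7)(4/7)(3/7) = 0.059975; P(data | box B) = (4/6)(2/6)(2/6)(4/6) = 0.049383; P(data | box C) = (4/5)(1/5)(1/5)(4/5) = 0.0256; P(data | box D) = (6/11)(5/11)(5/11)(6/11) = 0.061471.
The prior-weighted likelihoods are 1/8 · 0.059975 = 0.0074969, 1/4 · 0.049383 = 0.012346, 1/4 · 0.0256 = 0.0064, 3/8 · 0.061471 = 0.023052; these sum to 0.049294.
Dividing through by the total gives posterior P(box A | data) = 0.15208, P(box B | data) = 0.25045, P(box C | data) = 0.12983, P(box D | data) = 0.46763.
Averaging over the posterior, P(white next | data) = (3/7)(0.15208) + (2/3)(0.25045) + (4/5)(0.12983) + (6/11)(0.46763) = 0.59108.

0.591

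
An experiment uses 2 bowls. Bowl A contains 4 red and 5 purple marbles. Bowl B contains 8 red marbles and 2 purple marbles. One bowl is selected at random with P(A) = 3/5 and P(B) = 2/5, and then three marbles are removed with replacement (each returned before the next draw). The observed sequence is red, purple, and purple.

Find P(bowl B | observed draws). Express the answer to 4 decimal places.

0.1346

Compute the likelihood of the observed sequence for each case: P(data | bowl A) = (4/9)(5/9)(5/9) = 0.13717; P(data | bowl B) = (8/10)(2/10)(2/10) = 0.032.
The prior-weighted likelihoods are 3/5 · 0.13717 = 0.082305, 2/5 · 0.032 = 0.0128; with total 0.095105.
Therefore the posterior P(bowl B | data) = (0.0128) / (0.095105) = 0.13459.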